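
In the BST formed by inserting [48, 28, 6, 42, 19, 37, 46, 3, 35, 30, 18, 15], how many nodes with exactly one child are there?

Tree built from: [48, 28, 6, 42, 19, 37, 46, 3, 35, 30, 18, 15]
Tree (level-order array): [48, 28, None, 6, 42, 3, 19, 37, 46, None, None, 18, None, 35, None, None, None, 15, None, 30]
Rule: These are nodes with exactly 1 non-null child.
Per-node child counts:
  node 48: 1 child(ren)
  node 28: 2 child(ren)
  node 6: 2 child(ren)
  node 3: 0 child(ren)
  node 19: 1 child(ren)
  node 18: 1 child(ren)
  node 15: 0 child(ren)
  node 42: 2 child(ren)
  node 37: 1 child(ren)
  node 35: 1 child(ren)
  node 30: 0 child(ren)
  node 46: 0 child(ren)
Matching nodes: [48, 19, 18, 37, 35]
Count of nodes with exactly one child: 5


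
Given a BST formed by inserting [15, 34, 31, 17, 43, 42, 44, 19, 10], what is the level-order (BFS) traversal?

Tree insertion order: [15, 34, 31, 17, 43, 42, 44, 19, 10]
Tree (level-order array): [15, 10, 34, None, None, 31, 43, 17, None, 42, 44, None, 19]
BFS from the root, enqueuing left then right child of each popped node:
  queue [15] -> pop 15, enqueue [10, 34], visited so far: [15]
  queue [10, 34] -> pop 10, enqueue [none], visited so far: [15, 10]
  queue [34] -> pop 34, enqueue [31, 43], visited so far: [15, 10, 34]
  queue [31, 43] -> pop 31, enqueue [17], visited so far: [15, 10, 34, 31]
  queue [43, 17] -> pop 43, enqueue [42, 44], visited so far: [15, 10, 34, 31, 43]
  queue [17, 42, 44] -> pop 17, enqueue [19], visited so far: [15, 10, 34, 31, 43, 17]
  queue [42, 44, 19] -> pop 42, enqueue [none], visited so far: [15, 10, 34, 31, 43, 17, 42]
  queue [44, 19] -> pop 44, enqueue [none], visited so far: [15, 10, 34, 31, 43, 17, 42, 44]
  queue [19] -> pop 19, enqueue [none], visited so far: [15, 10, 34, 31, 43, 17, 42, 44, 19]
Result: [15, 10, 34, 31, 43, 17, 42, 44, 19]


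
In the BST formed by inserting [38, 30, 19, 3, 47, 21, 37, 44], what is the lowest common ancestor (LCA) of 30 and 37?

Tree insertion order: [38, 30, 19, 3, 47, 21, 37, 44]
Tree (level-order array): [38, 30, 47, 19, 37, 44, None, 3, 21]
In a BST, the LCA of p=30, q=37 is the first node v on the
root-to-leaf path with p <= v <= q (go left if both < v, right if both > v).
Walk from root:
  at 38: both 30 and 37 < 38, go left
  at 30: 30 <= 30 <= 37, this is the LCA
LCA = 30


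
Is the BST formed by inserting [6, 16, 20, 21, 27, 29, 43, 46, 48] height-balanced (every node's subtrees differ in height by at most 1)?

Tree (level-order array): [6, None, 16, None, 20, None, 21, None, 27, None, 29, None, 43, None, 46, None, 48]
Definition: a tree is height-balanced if, at every node, |h(left) - h(right)| <= 1 (empty subtree has height -1).
Bottom-up per-node check:
  node 48: h_left=-1, h_right=-1, diff=0 [OK], height=0
  node 46: h_left=-1, h_right=0, diff=1 [OK], height=1
  node 43: h_left=-1, h_right=1, diff=2 [FAIL (|-1-1|=2 > 1)], height=2
  node 29: h_left=-1, h_right=2, diff=3 [FAIL (|-1-2|=3 > 1)], height=3
  node 27: h_left=-1, h_right=3, diff=4 [FAIL (|-1-3|=4 > 1)], height=4
  node 21: h_left=-1, h_right=4, diff=5 [FAIL (|-1-4|=5 > 1)], height=5
  node 20: h_left=-1, h_right=5, diff=6 [FAIL (|-1-5|=6 > 1)], height=6
  node 16: h_left=-1, h_right=6, diff=7 [FAIL (|-1-6|=7 > 1)], height=7
  node 6: h_left=-1, h_right=7, diff=8 [FAIL (|-1-7|=8 > 1)], height=8
Node 43 violates the condition: |-1 - 1| = 2 > 1.
Result: Not balanced


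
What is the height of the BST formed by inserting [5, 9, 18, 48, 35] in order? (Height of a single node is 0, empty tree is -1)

Insertion order: [5, 9, 18, 48, 35]
Tree (level-order array): [5, None, 9, None, 18, None, 48, 35]
Compute height bottom-up (empty subtree = -1):
  height(35) = 1 + max(-1, -1) = 0
  height(48) = 1 + max(0, -1) = 1
  height(18) = 1 + max(-1, 1) = 2
  height(9) = 1 + max(-1, 2) = 3
  height(5) = 1 + max(-1, 3) = 4
Height = 4


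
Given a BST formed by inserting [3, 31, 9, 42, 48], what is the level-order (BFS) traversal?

Tree insertion order: [3, 31, 9, 42, 48]
Tree (level-order array): [3, None, 31, 9, 42, None, None, None, 48]
BFS from the root, enqueuing left then right child of each popped node:
  queue [3] -> pop 3, enqueue [31], visited so far: [3]
  queue [31] -> pop 31, enqueue [9, 42], visited so far: [3, 31]
  queue [9, 42] -> pop 9, enqueue [none], visited so far: [3, 31, 9]
  queue [42] -> pop 42, enqueue [48], visited so far: [3, 31, 9, 42]
  queue [48] -> pop 48, enqueue [none], visited so far: [3, 31, 9, 42, 48]
Result: [3, 31, 9, 42, 48]


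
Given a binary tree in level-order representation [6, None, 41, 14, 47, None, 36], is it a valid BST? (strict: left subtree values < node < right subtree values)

Level-order array: [6, None, 41, 14, 47, None, 36]
Validate using subtree bounds (lo, hi): at each node, require lo < value < hi,
then recurse left with hi=value and right with lo=value.
Preorder trace (stopping at first violation):
  at node 6 with bounds (-inf, +inf): OK
  at node 41 with bounds (6, +inf): OK
  at node 14 with bounds (6, 41): OK
  at node 36 with bounds (14, 41): OK
  at node 47 with bounds (41, +inf): OK
No violation found at any node.
Result: Valid BST


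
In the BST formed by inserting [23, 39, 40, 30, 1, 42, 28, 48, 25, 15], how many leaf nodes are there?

Tree built from: [23, 39, 40, 30, 1, 42, 28, 48, 25, 15]
Tree (level-order array): [23, 1, 39, None, 15, 30, 40, None, None, 28, None, None, 42, 25, None, None, 48]
Rule: A leaf has 0 children.
Per-node child counts:
  node 23: 2 child(ren)
  node 1: 1 child(ren)
  node 15: 0 child(ren)
  node 39: 2 child(ren)
  node 30: 1 child(ren)
  node 28: 1 child(ren)
  node 25: 0 child(ren)
  node 40: 1 child(ren)
  node 42: 1 child(ren)
  node 48: 0 child(ren)
Matching nodes: [15, 25, 48]
Count of leaf nodes: 3


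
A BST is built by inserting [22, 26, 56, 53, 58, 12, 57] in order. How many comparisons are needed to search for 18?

Search path for 18: 22 -> 12
Found: False
Comparisons: 2


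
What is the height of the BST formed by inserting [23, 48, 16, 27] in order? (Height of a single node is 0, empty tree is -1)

Insertion order: [23, 48, 16, 27]
Tree (level-order array): [23, 16, 48, None, None, 27]
Compute height bottom-up (empty subtree = -1):
  height(16) = 1 + max(-1, -1) = 0
  height(27) = 1 + max(-1, -1) = 0
  height(48) = 1 + max(0, -1) = 1
  height(23) = 1 + max(0, 1) = 2
Height = 2


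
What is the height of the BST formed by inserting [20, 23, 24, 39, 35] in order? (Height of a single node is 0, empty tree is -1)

Insertion order: [20, 23, 24, 39, 35]
Tree (level-order array): [20, None, 23, None, 24, None, 39, 35]
Compute height bottom-up (empty subtree = -1):
  height(35) = 1 + max(-1, -1) = 0
  height(39) = 1 + max(0, -1) = 1
  height(24) = 1 + max(-1, 1) = 2
  height(23) = 1 + max(-1, 2) = 3
  height(20) = 1 + max(-1, 3) = 4
Height = 4


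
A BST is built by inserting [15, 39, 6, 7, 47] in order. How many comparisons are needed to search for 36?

Search path for 36: 15 -> 39
Found: False
Comparisons: 2


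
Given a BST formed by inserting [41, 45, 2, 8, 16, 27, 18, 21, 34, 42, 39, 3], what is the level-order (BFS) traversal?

Tree insertion order: [41, 45, 2, 8, 16, 27, 18, 21, 34, 42, 39, 3]
Tree (level-order array): [41, 2, 45, None, 8, 42, None, 3, 16, None, None, None, None, None, 27, 18, 34, None, 21, None, 39]
BFS from the root, enqueuing left then right child of each popped node:
  queue [41] -> pop 41, enqueue [2, 45], visited so far: [41]
  queue [2, 45] -> pop 2, enqueue [8], visited so far: [41, 2]
  queue [45, 8] -> pop 45, enqueue [42], visited so far: [41, 2, 45]
  queue [8, 42] -> pop 8, enqueue [3, 16], visited so far: [41, 2, 45, 8]
  queue [42, 3, 16] -> pop 42, enqueue [none], visited so far: [41, 2, 45, 8, 42]
  queue [3, 16] -> pop 3, enqueue [none], visited so far: [41, 2, 45, 8, 42, 3]
  queue [16] -> pop 16, enqueue [27], visited so far: [41, 2, 45, 8, 42, 3, 16]
  queue [27] -> pop 27, enqueue [18, 34], visited so far: [41, 2, 45, 8, 42, 3, 16, 27]
  queue [18, 34] -> pop 18, enqueue [21], visited so far: [41, 2, 45, 8, 42, 3, 16, 27, 18]
  queue [34, 21] -> pop 34, enqueue [39], visited so far: [41, 2, 45, 8, 42, 3, 16, 27, 18, 34]
  queue [21, 39] -> pop 21, enqueue [none], visited so far: [41, 2, 45, 8, 42, 3, 16, 27, 18, 34, 21]
  queue [39] -> pop 39, enqueue [none], visited so far: [41, 2, 45, 8, 42, 3, 16, 27, 18, 34, 21, 39]
Result: [41, 2, 45, 8, 42, 3, 16, 27, 18, 34, 21, 39]


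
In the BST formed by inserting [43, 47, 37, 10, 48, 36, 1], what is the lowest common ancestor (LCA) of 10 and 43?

Tree insertion order: [43, 47, 37, 10, 48, 36, 1]
Tree (level-order array): [43, 37, 47, 10, None, None, 48, 1, 36]
In a BST, the LCA of p=10, q=43 is the first node v on the
root-to-leaf path with p <= v <= q (go left if both < v, right if both > v).
Walk from root:
  at 43: 10 <= 43 <= 43, this is the LCA
LCA = 43


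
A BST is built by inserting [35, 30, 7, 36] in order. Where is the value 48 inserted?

Starting tree (level order): [35, 30, 36, 7]
Insertion path: 35 -> 36
Result: insert 48 as right child of 36
Final tree (level order): [35, 30, 36, 7, None, None, 48]


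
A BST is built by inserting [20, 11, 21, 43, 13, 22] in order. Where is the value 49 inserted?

Starting tree (level order): [20, 11, 21, None, 13, None, 43, None, None, 22]
Insertion path: 20 -> 21 -> 43
Result: insert 49 as right child of 43
Final tree (level order): [20, 11, 21, None, 13, None, 43, None, None, 22, 49]


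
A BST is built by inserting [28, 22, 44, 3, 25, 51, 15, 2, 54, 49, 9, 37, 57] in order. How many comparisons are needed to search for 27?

Search path for 27: 28 -> 22 -> 25
Found: False
Comparisons: 3


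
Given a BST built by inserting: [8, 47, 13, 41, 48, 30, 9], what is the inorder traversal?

Tree insertion order: [8, 47, 13, 41, 48, 30, 9]
Tree (level-order array): [8, None, 47, 13, 48, 9, 41, None, None, None, None, 30]
Inorder traversal: [8, 9, 13, 30, 41, 47, 48]


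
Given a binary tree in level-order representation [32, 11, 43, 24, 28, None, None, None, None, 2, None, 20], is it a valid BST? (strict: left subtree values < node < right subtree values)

Level-order array: [32, 11, 43, 24, 28, None, None, None, None, 2, None, 20]
Validate using subtree bounds (lo, hi): at each node, require lo < value < hi,
then recurse left with hi=value and right with lo=value.
Preorder trace (stopping at first violation):
  at node 32 with bounds (-inf, +inf): OK
  at node 11 with bounds (-inf, 32): OK
  at node 24 with bounds (-inf, 11): VIOLATION
Node 24 violates its bound: not (-inf < 24 < 11).
Result: Not a valid BST


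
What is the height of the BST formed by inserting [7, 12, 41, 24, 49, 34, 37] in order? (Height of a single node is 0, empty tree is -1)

Insertion order: [7, 12, 41, 24, 49, 34, 37]
Tree (level-order array): [7, None, 12, None, 41, 24, 49, None, 34, None, None, None, 37]
Compute height bottom-up (empty subtree = -1):
  height(37) = 1 + max(-1, -1) = 0
  height(34) = 1 + max(-1, 0) = 1
  height(24) = 1 + max(-1, 1) = 2
  height(49) = 1 + max(-1, -1) = 0
  height(41) = 1 + max(2, 0) = 3
  height(12) = 1 + max(-1, 3) = 4
  height(7) = 1 + max(-1, 4) = 5
Height = 5


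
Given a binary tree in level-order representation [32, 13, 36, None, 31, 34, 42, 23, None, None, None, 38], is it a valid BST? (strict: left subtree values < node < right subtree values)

Level-order array: [32, 13, 36, None, 31, 34, 42, 23, None, None, None, 38]
Validate using subtree bounds (lo, hi): at each node, require lo < value < hi,
then recurse left with hi=value and right with lo=value.
Preorder trace (stopping at first violation):
  at node 32 with bounds (-inf, +inf): OK
  at node 13 with bounds (-inf, 32): OK
  at node 31 with bounds (13, 32): OK
  at node 23 with bounds (13, 31): OK
  at node 36 with bounds (32, +inf): OK
  at node 34 with bounds (32, 36): OK
  at node 42 with bounds (36, +inf): OK
  at node 38 with bounds (36, 42): OK
No violation found at any node.
Result: Valid BST


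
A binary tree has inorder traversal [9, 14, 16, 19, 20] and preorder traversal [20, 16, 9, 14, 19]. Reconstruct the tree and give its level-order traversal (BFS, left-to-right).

Inorder:  [9, 14, 16, 19, 20]
Preorder: [20, 16, 9, 14, 19]
Algorithm: preorder visits root first, so consume preorder in order;
for each root, split the current inorder slice at that value into
left-subtree inorder and right-subtree inorder, then recurse.
Recursive splits:
  root=20; inorder splits into left=[9, 14, 16, 19], right=[]
  root=16; inorder splits into left=[9, 14], right=[19]
  root=9; inorder splits into left=[], right=[14]
  root=14; inorder splits into left=[], right=[]
  root=19; inorder splits into left=[], right=[]
Reconstructed level-order: [20, 16, 9, 19, 14]


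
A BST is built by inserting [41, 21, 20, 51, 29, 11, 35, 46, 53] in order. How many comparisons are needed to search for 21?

Search path for 21: 41 -> 21
Found: True
Comparisons: 2


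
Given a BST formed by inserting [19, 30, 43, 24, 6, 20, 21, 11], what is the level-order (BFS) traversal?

Tree insertion order: [19, 30, 43, 24, 6, 20, 21, 11]
Tree (level-order array): [19, 6, 30, None, 11, 24, 43, None, None, 20, None, None, None, None, 21]
BFS from the root, enqueuing left then right child of each popped node:
  queue [19] -> pop 19, enqueue [6, 30], visited so far: [19]
  queue [6, 30] -> pop 6, enqueue [11], visited so far: [19, 6]
  queue [30, 11] -> pop 30, enqueue [24, 43], visited so far: [19, 6, 30]
  queue [11, 24, 43] -> pop 11, enqueue [none], visited so far: [19, 6, 30, 11]
  queue [24, 43] -> pop 24, enqueue [20], visited so far: [19, 6, 30, 11, 24]
  queue [43, 20] -> pop 43, enqueue [none], visited so far: [19, 6, 30, 11, 24, 43]
  queue [20] -> pop 20, enqueue [21], visited so far: [19, 6, 30, 11, 24, 43, 20]
  queue [21] -> pop 21, enqueue [none], visited so far: [19, 6, 30, 11, 24, 43, 20, 21]
Result: [19, 6, 30, 11, 24, 43, 20, 21]


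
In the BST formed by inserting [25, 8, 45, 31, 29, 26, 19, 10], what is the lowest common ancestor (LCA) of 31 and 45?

Tree insertion order: [25, 8, 45, 31, 29, 26, 19, 10]
Tree (level-order array): [25, 8, 45, None, 19, 31, None, 10, None, 29, None, None, None, 26]
In a BST, the LCA of p=31, q=45 is the first node v on the
root-to-leaf path with p <= v <= q (go left if both < v, right if both > v).
Walk from root:
  at 25: both 31 and 45 > 25, go right
  at 45: 31 <= 45 <= 45, this is the LCA
LCA = 45


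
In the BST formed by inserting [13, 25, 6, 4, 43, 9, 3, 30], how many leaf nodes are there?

Tree built from: [13, 25, 6, 4, 43, 9, 3, 30]
Tree (level-order array): [13, 6, 25, 4, 9, None, 43, 3, None, None, None, 30]
Rule: A leaf has 0 children.
Per-node child counts:
  node 13: 2 child(ren)
  node 6: 2 child(ren)
  node 4: 1 child(ren)
  node 3: 0 child(ren)
  node 9: 0 child(ren)
  node 25: 1 child(ren)
  node 43: 1 child(ren)
  node 30: 0 child(ren)
Matching nodes: [3, 9, 30]
Count of leaf nodes: 3


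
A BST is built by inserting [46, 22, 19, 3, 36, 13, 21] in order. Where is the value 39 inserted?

Starting tree (level order): [46, 22, None, 19, 36, 3, 21, None, None, None, 13]
Insertion path: 46 -> 22 -> 36
Result: insert 39 as right child of 36
Final tree (level order): [46, 22, None, 19, 36, 3, 21, None, 39, None, 13]


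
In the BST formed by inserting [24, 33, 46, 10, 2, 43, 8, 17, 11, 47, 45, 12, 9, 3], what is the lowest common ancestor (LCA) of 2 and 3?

Tree insertion order: [24, 33, 46, 10, 2, 43, 8, 17, 11, 47, 45, 12, 9, 3]
Tree (level-order array): [24, 10, 33, 2, 17, None, 46, None, 8, 11, None, 43, 47, 3, 9, None, 12, None, 45]
In a BST, the LCA of p=2, q=3 is the first node v on the
root-to-leaf path with p <= v <= q (go left if both < v, right if both > v).
Walk from root:
  at 24: both 2 and 3 < 24, go left
  at 10: both 2 and 3 < 10, go left
  at 2: 2 <= 2 <= 3, this is the LCA
LCA = 2


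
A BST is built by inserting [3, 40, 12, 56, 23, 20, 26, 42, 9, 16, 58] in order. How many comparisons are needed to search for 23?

Search path for 23: 3 -> 40 -> 12 -> 23
Found: True
Comparisons: 4


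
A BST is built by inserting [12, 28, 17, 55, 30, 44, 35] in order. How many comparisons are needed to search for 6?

Search path for 6: 12
Found: False
Comparisons: 1


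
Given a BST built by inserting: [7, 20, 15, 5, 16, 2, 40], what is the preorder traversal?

Tree insertion order: [7, 20, 15, 5, 16, 2, 40]
Tree (level-order array): [7, 5, 20, 2, None, 15, 40, None, None, None, 16]
Preorder traversal: [7, 5, 2, 20, 15, 16, 40]


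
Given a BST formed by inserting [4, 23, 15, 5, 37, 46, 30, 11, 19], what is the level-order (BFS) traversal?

Tree insertion order: [4, 23, 15, 5, 37, 46, 30, 11, 19]
Tree (level-order array): [4, None, 23, 15, 37, 5, 19, 30, 46, None, 11]
BFS from the root, enqueuing left then right child of each popped node:
  queue [4] -> pop 4, enqueue [23], visited so far: [4]
  queue [23] -> pop 23, enqueue [15, 37], visited so far: [4, 23]
  queue [15, 37] -> pop 15, enqueue [5, 19], visited so far: [4, 23, 15]
  queue [37, 5, 19] -> pop 37, enqueue [30, 46], visited so far: [4, 23, 15, 37]
  queue [5, 19, 30, 46] -> pop 5, enqueue [11], visited so far: [4, 23, 15, 37, 5]
  queue [19, 30, 46, 11] -> pop 19, enqueue [none], visited so far: [4, 23, 15, 37, 5, 19]
  queue [30, 46, 11] -> pop 30, enqueue [none], visited so far: [4, 23, 15, 37, 5, 19, 30]
  queue [46, 11] -> pop 46, enqueue [none], visited so far: [4, 23, 15, 37, 5, 19, 30, 46]
  queue [11] -> pop 11, enqueue [none], visited so far: [4, 23, 15, 37, 5, 19, 30, 46, 11]
Result: [4, 23, 15, 37, 5, 19, 30, 46, 11]


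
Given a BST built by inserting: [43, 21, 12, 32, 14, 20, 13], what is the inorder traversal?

Tree insertion order: [43, 21, 12, 32, 14, 20, 13]
Tree (level-order array): [43, 21, None, 12, 32, None, 14, None, None, 13, 20]
Inorder traversal: [12, 13, 14, 20, 21, 32, 43]


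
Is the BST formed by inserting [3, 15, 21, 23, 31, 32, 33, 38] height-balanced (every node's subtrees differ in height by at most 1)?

Tree (level-order array): [3, None, 15, None, 21, None, 23, None, 31, None, 32, None, 33, None, 38]
Definition: a tree is height-balanced if, at every node, |h(left) - h(right)| <= 1 (empty subtree has height -1).
Bottom-up per-node check:
  node 38: h_left=-1, h_right=-1, diff=0 [OK], height=0
  node 33: h_left=-1, h_right=0, diff=1 [OK], height=1
  node 32: h_left=-1, h_right=1, diff=2 [FAIL (|-1-1|=2 > 1)], height=2
  node 31: h_left=-1, h_right=2, diff=3 [FAIL (|-1-2|=3 > 1)], height=3
  node 23: h_left=-1, h_right=3, diff=4 [FAIL (|-1-3|=4 > 1)], height=4
  node 21: h_left=-1, h_right=4, diff=5 [FAIL (|-1-4|=5 > 1)], height=5
  node 15: h_left=-1, h_right=5, diff=6 [FAIL (|-1-5|=6 > 1)], height=6
  node 3: h_left=-1, h_right=6, diff=7 [FAIL (|-1-6|=7 > 1)], height=7
Node 32 violates the condition: |-1 - 1| = 2 > 1.
Result: Not balanced


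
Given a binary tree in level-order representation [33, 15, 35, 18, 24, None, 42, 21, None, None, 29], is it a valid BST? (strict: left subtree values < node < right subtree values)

Level-order array: [33, 15, 35, 18, 24, None, 42, 21, None, None, 29]
Validate using subtree bounds (lo, hi): at each node, require lo < value < hi,
then recurse left with hi=value and right with lo=value.
Preorder trace (stopping at first violation):
  at node 33 with bounds (-inf, +inf): OK
  at node 15 with bounds (-inf, 33): OK
  at node 18 with bounds (-inf, 15): VIOLATION
Node 18 violates its bound: not (-inf < 18 < 15).
Result: Not a valid BST


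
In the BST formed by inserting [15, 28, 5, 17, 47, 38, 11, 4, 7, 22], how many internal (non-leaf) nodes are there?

Tree built from: [15, 28, 5, 17, 47, 38, 11, 4, 7, 22]
Tree (level-order array): [15, 5, 28, 4, 11, 17, 47, None, None, 7, None, None, 22, 38]
Rule: An internal node has at least one child.
Per-node child counts:
  node 15: 2 child(ren)
  node 5: 2 child(ren)
  node 4: 0 child(ren)
  node 11: 1 child(ren)
  node 7: 0 child(ren)
  node 28: 2 child(ren)
  node 17: 1 child(ren)
  node 22: 0 child(ren)
  node 47: 1 child(ren)
  node 38: 0 child(ren)
Matching nodes: [15, 5, 11, 28, 17, 47]
Count of internal (non-leaf) nodes: 6


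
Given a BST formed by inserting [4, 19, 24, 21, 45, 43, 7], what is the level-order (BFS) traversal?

Tree insertion order: [4, 19, 24, 21, 45, 43, 7]
Tree (level-order array): [4, None, 19, 7, 24, None, None, 21, 45, None, None, 43]
BFS from the root, enqueuing left then right child of each popped node:
  queue [4] -> pop 4, enqueue [19], visited so far: [4]
  queue [19] -> pop 19, enqueue [7, 24], visited so far: [4, 19]
  queue [7, 24] -> pop 7, enqueue [none], visited so far: [4, 19, 7]
  queue [24] -> pop 24, enqueue [21, 45], visited so far: [4, 19, 7, 24]
  queue [21, 45] -> pop 21, enqueue [none], visited so far: [4, 19, 7, 24, 21]
  queue [45] -> pop 45, enqueue [43], visited so far: [4, 19, 7, 24, 21, 45]
  queue [43] -> pop 43, enqueue [none], visited so far: [4, 19, 7, 24, 21, 45, 43]
Result: [4, 19, 7, 24, 21, 45, 43]


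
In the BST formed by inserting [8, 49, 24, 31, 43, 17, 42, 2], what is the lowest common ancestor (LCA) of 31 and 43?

Tree insertion order: [8, 49, 24, 31, 43, 17, 42, 2]
Tree (level-order array): [8, 2, 49, None, None, 24, None, 17, 31, None, None, None, 43, 42]
In a BST, the LCA of p=31, q=43 is the first node v on the
root-to-leaf path with p <= v <= q (go left if both < v, right if both > v).
Walk from root:
  at 8: both 31 and 43 > 8, go right
  at 49: both 31 and 43 < 49, go left
  at 24: both 31 and 43 > 24, go right
  at 31: 31 <= 31 <= 43, this is the LCA
LCA = 31


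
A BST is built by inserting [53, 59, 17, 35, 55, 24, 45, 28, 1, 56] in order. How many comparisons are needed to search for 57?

Search path for 57: 53 -> 59 -> 55 -> 56
Found: False
Comparisons: 4


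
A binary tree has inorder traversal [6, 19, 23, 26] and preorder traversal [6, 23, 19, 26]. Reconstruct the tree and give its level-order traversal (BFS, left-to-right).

Inorder:  [6, 19, 23, 26]
Preorder: [6, 23, 19, 26]
Algorithm: preorder visits root first, so consume preorder in order;
for each root, split the current inorder slice at that value into
left-subtree inorder and right-subtree inorder, then recurse.
Recursive splits:
  root=6; inorder splits into left=[], right=[19, 23, 26]
  root=23; inorder splits into left=[19], right=[26]
  root=19; inorder splits into left=[], right=[]
  root=26; inorder splits into left=[], right=[]
Reconstructed level-order: [6, 23, 19, 26]


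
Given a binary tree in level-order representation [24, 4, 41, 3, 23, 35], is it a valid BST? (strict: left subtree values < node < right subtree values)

Level-order array: [24, 4, 41, 3, 23, 35]
Validate using subtree bounds (lo, hi): at each node, require lo < value < hi,
then recurse left with hi=value and right with lo=value.
Preorder trace (stopping at first violation):
  at node 24 with bounds (-inf, +inf): OK
  at node 4 with bounds (-inf, 24): OK
  at node 3 with bounds (-inf, 4): OK
  at node 23 with bounds (4, 24): OK
  at node 41 with bounds (24, +inf): OK
  at node 35 with bounds (24, 41): OK
No violation found at any node.
Result: Valid BST


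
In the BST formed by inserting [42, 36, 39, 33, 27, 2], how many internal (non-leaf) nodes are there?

Tree built from: [42, 36, 39, 33, 27, 2]
Tree (level-order array): [42, 36, None, 33, 39, 27, None, None, None, 2]
Rule: An internal node has at least one child.
Per-node child counts:
  node 42: 1 child(ren)
  node 36: 2 child(ren)
  node 33: 1 child(ren)
  node 27: 1 child(ren)
  node 2: 0 child(ren)
  node 39: 0 child(ren)
Matching nodes: [42, 36, 33, 27]
Count of internal (non-leaf) nodes: 4


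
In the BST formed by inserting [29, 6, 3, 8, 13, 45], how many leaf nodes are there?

Tree built from: [29, 6, 3, 8, 13, 45]
Tree (level-order array): [29, 6, 45, 3, 8, None, None, None, None, None, 13]
Rule: A leaf has 0 children.
Per-node child counts:
  node 29: 2 child(ren)
  node 6: 2 child(ren)
  node 3: 0 child(ren)
  node 8: 1 child(ren)
  node 13: 0 child(ren)
  node 45: 0 child(ren)
Matching nodes: [3, 13, 45]
Count of leaf nodes: 3


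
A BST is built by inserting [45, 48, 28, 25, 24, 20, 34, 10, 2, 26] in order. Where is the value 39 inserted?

Starting tree (level order): [45, 28, 48, 25, 34, None, None, 24, 26, None, None, 20, None, None, None, 10, None, 2]
Insertion path: 45 -> 28 -> 34
Result: insert 39 as right child of 34
Final tree (level order): [45, 28, 48, 25, 34, None, None, 24, 26, None, 39, 20, None, None, None, None, None, 10, None, 2]


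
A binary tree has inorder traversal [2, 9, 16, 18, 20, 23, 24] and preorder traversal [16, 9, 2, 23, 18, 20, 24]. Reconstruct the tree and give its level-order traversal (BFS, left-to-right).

Inorder:  [2, 9, 16, 18, 20, 23, 24]
Preorder: [16, 9, 2, 23, 18, 20, 24]
Algorithm: preorder visits root first, so consume preorder in order;
for each root, split the current inorder slice at that value into
left-subtree inorder and right-subtree inorder, then recurse.
Recursive splits:
  root=16; inorder splits into left=[2, 9], right=[18, 20, 23, 24]
  root=9; inorder splits into left=[2], right=[]
  root=2; inorder splits into left=[], right=[]
  root=23; inorder splits into left=[18, 20], right=[24]
  root=18; inorder splits into left=[], right=[20]
  root=20; inorder splits into left=[], right=[]
  root=24; inorder splits into left=[], right=[]
Reconstructed level-order: [16, 9, 23, 2, 18, 24, 20]


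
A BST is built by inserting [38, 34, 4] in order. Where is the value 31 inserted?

Starting tree (level order): [38, 34, None, 4]
Insertion path: 38 -> 34 -> 4
Result: insert 31 as right child of 4
Final tree (level order): [38, 34, None, 4, None, None, 31]


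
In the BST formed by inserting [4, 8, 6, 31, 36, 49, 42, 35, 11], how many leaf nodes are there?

Tree built from: [4, 8, 6, 31, 36, 49, 42, 35, 11]
Tree (level-order array): [4, None, 8, 6, 31, None, None, 11, 36, None, None, 35, 49, None, None, 42]
Rule: A leaf has 0 children.
Per-node child counts:
  node 4: 1 child(ren)
  node 8: 2 child(ren)
  node 6: 0 child(ren)
  node 31: 2 child(ren)
  node 11: 0 child(ren)
  node 36: 2 child(ren)
  node 35: 0 child(ren)
  node 49: 1 child(ren)
  node 42: 0 child(ren)
Matching nodes: [6, 11, 35, 42]
Count of leaf nodes: 4


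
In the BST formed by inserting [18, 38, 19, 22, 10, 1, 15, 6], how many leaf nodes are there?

Tree built from: [18, 38, 19, 22, 10, 1, 15, 6]
Tree (level-order array): [18, 10, 38, 1, 15, 19, None, None, 6, None, None, None, 22]
Rule: A leaf has 0 children.
Per-node child counts:
  node 18: 2 child(ren)
  node 10: 2 child(ren)
  node 1: 1 child(ren)
  node 6: 0 child(ren)
  node 15: 0 child(ren)
  node 38: 1 child(ren)
  node 19: 1 child(ren)
  node 22: 0 child(ren)
Matching nodes: [6, 15, 22]
Count of leaf nodes: 3


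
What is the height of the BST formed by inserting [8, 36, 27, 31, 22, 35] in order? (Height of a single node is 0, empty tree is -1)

Insertion order: [8, 36, 27, 31, 22, 35]
Tree (level-order array): [8, None, 36, 27, None, 22, 31, None, None, None, 35]
Compute height bottom-up (empty subtree = -1):
  height(22) = 1 + max(-1, -1) = 0
  height(35) = 1 + max(-1, -1) = 0
  height(31) = 1 + max(-1, 0) = 1
  height(27) = 1 + max(0, 1) = 2
  height(36) = 1 + max(2, -1) = 3
  height(8) = 1 + max(-1, 3) = 4
Height = 4


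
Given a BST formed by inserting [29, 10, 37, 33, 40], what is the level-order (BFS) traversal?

Tree insertion order: [29, 10, 37, 33, 40]
Tree (level-order array): [29, 10, 37, None, None, 33, 40]
BFS from the root, enqueuing left then right child of each popped node:
  queue [29] -> pop 29, enqueue [10, 37], visited so far: [29]
  queue [10, 37] -> pop 10, enqueue [none], visited so far: [29, 10]
  queue [37] -> pop 37, enqueue [33, 40], visited so far: [29, 10, 37]
  queue [33, 40] -> pop 33, enqueue [none], visited so far: [29, 10, 37, 33]
  queue [40] -> pop 40, enqueue [none], visited so far: [29, 10, 37, 33, 40]
Result: [29, 10, 37, 33, 40]


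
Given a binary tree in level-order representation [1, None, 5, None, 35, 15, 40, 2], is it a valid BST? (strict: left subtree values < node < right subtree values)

Level-order array: [1, None, 5, None, 35, 15, 40, 2]
Validate using subtree bounds (lo, hi): at each node, require lo < value < hi,
then recurse left with hi=value and right with lo=value.
Preorder trace (stopping at first violation):
  at node 1 with bounds (-inf, +inf): OK
  at node 5 with bounds (1, +inf): OK
  at node 35 with bounds (5, +inf): OK
  at node 15 with bounds (5, 35): OK
  at node 2 with bounds (5, 15): VIOLATION
Node 2 violates its bound: not (5 < 2 < 15).
Result: Not a valid BST


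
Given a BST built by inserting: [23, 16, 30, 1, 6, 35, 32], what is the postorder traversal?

Tree insertion order: [23, 16, 30, 1, 6, 35, 32]
Tree (level-order array): [23, 16, 30, 1, None, None, 35, None, 6, 32]
Postorder traversal: [6, 1, 16, 32, 35, 30, 23]


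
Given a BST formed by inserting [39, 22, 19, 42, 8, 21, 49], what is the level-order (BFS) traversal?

Tree insertion order: [39, 22, 19, 42, 8, 21, 49]
Tree (level-order array): [39, 22, 42, 19, None, None, 49, 8, 21]
BFS from the root, enqueuing left then right child of each popped node:
  queue [39] -> pop 39, enqueue [22, 42], visited so far: [39]
  queue [22, 42] -> pop 22, enqueue [19], visited so far: [39, 22]
  queue [42, 19] -> pop 42, enqueue [49], visited so far: [39, 22, 42]
  queue [19, 49] -> pop 19, enqueue [8, 21], visited so far: [39, 22, 42, 19]
  queue [49, 8, 21] -> pop 49, enqueue [none], visited so far: [39, 22, 42, 19, 49]
  queue [8, 21] -> pop 8, enqueue [none], visited so far: [39, 22, 42, 19, 49, 8]
  queue [21] -> pop 21, enqueue [none], visited so far: [39, 22, 42, 19, 49, 8, 21]
Result: [39, 22, 42, 19, 49, 8, 21]


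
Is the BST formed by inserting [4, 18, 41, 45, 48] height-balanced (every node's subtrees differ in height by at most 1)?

Tree (level-order array): [4, None, 18, None, 41, None, 45, None, 48]
Definition: a tree is height-balanced if, at every node, |h(left) - h(right)| <= 1 (empty subtree has height -1).
Bottom-up per-node check:
  node 48: h_left=-1, h_right=-1, diff=0 [OK], height=0
  node 45: h_left=-1, h_right=0, diff=1 [OK], height=1
  node 41: h_left=-1, h_right=1, diff=2 [FAIL (|-1-1|=2 > 1)], height=2
  node 18: h_left=-1, h_right=2, diff=3 [FAIL (|-1-2|=3 > 1)], height=3
  node 4: h_left=-1, h_right=3, diff=4 [FAIL (|-1-3|=4 > 1)], height=4
Node 41 violates the condition: |-1 - 1| = 2 > 1.
Result: Not balanced


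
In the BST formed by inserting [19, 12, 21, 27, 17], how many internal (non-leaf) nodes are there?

Tree built from: [19, 12, 21, 27, 17]
Tree (level-order array): [19, 12, 21, None, 17, None, 27]
Rule: An internal node has at least one child.
Per-node child counts:
  node 19: 2 child(ren)
  node 12: 1 child(ren)
  node 17: 0 child(ren)
  node 21: 1 child(ren)
  node 27: 0 child(ren)
Matching nodes: [19, 12, 21]
Count of internal (non-leaf) nodes: 3


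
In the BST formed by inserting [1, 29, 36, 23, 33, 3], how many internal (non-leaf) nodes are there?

Tree built from: [1, 29, 36, 23, 33, 3]
Tree (level-order array): [1, None, 29, 23, 36, 3, None, 33]
Rule: An internal node has at least one child.
Per-node child counts:
  node 1: 1 child(ren)
  node 29: 2 child(ren)
  node 23: 1 child(ren)
  node 3: 0 child(ren)
  node 36: 1 child(ren)
  node 33: 0 child(ren)
Matching nodes: [1, 29, 23, 36]
Count of internal (non-leaf) nodes: 4


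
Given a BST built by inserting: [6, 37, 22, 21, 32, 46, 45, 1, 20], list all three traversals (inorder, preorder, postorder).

Tree insertion order: [6, 37, 22, 21, 32, 46, 45, 1, 20]
Tree (level-order array): [6, 1, 37, None, None, 22, 46, 21, 32, 45, None, 20]
Inorder (L, root, R): [1, 6, 20, 21, 22, 32, 37, 45, 46]
Preorder (root, L, R): [6, 1, 37, 22, 21, 20, 32, 46, 45]
Postorder (L, R, root): [1, 20, 21, 32, 22, 45, 46, 37, 6]


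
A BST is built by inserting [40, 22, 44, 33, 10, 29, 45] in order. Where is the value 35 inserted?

Starting tree (level order): [40, 22, 44, 10, 33, None, 45, None, None, 29]
Insertion path: 40 -> 22 -> 33
Result: insert 35 as right child of 33
Final tree (level order): [40, 22, 44, 10, 33, None, 45, None, None, 29, 35]


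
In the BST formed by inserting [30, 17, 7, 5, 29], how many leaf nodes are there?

Tree built from: [30, 17, 7, 5, 29]
Tree (level-order array): [30, 17, None, 7, 29, 5]
Rule: A leaf has 0 children.
Per-node child counts:
  node 30: 1 child(ren)
  node 17: 2 child(ren)
  node 7: 1 child(ren)
  node 5: 0 child(ren)
  node 29: 0 child(ren)
Matching nodes: [5, 29]
Count of leaf nodes: 2


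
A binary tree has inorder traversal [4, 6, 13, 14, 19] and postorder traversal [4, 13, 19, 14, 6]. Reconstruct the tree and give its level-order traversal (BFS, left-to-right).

Inorder:   [4, 6, 13, 14, 19]
Postorder: [4, 13, 19, 14, 6]
Algorithm: postorder visits root last, so walk postorder right-to-left;
each value is the root of the current inorder slice — split it at that
value, recurse on the right subtree first, then the left.
Recursive splits:
  root=6; inorder splits into left=[4], right=[13, 14, 19]
  root=14; inorder splits into left=[13], right=[19]
  root=19; inorder splits into left=[], right=[]
  root=13; inorder splits into left=[], right=[]
  root=4; inorder splits into left=[], right=[]
Reconstructed level-order: [6, 4, 14, 13, 19]


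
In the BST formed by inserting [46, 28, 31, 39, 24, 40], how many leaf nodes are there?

Tree built from: [46, 28, 31, 39, 24, 40]
Tree (level-order array): [46, 28, None, 24, 31, None, None, None, 39, None, 40]
Rule: A leaf has 0 children.
Per-node child counts:
  node 46: 1 child(ren)
  node 28: 2 child(ren)
  node 24: 0 child(ren)
  node 31: 1 child(ren)
  node 39: 1 child(ren)
  node 40: 0 child(ren)
Matching nodes: [24, 40]
Count of leaf nodes: 2


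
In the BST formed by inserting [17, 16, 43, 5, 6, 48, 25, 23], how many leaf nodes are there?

Tree built from: [17, 16, 43, 5, 6, 48, 25, 23]
Tree (level-order array): [17, 16, 43, 5, None, 25, 48, None, 6, 23]
Rule: A leaf has 0 children.
Per-node child counts:
  node 17: 2 child(ren)
  node 16: 1 child(ren)
  node 5: 1 child(ren)
  node 6: 0 child(ren)
  node 43: 2 child(ren)
  node 25: 1 child(ren)
  node 23: 0 child(ren)
  node 48: 0 child(ren)
Matching nodes: [6, 23, 48]
Count of leaf nodes: 3


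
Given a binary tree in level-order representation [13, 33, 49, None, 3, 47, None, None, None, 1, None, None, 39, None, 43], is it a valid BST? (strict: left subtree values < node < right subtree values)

Level-order array: [13, 33, 49, None, 3, 47, None, None, None, 1, None, None, 39, None, 43]
Validate using subtree bounds (lo, hi): at each node, require lo < value < hi,
then recurse left with hi=value and right with lo=value.
Preorder trace (stopping at first violation):
  at node 13 with bounds (-inf, +inf): OK
  at node 33 with bounds (-inf, 13): VIOLATION
Node 33 violates its bound: not (-inf < 33 < 13).
Result: Not a valid BST


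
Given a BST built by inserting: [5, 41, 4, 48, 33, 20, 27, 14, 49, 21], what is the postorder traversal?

Tree insertion order: [5, 41, 4, 48, 33, 20, 27, 14, 49, 21]
Tree (level-order array): [5, 4, 41, None, None, 33, 48, 20, None, None, 49, 14, 27, None, None, None, None, 21]
Postorder traversal: [4, 14, 21, 27, 20, 33, 49, 48, 41, 5]


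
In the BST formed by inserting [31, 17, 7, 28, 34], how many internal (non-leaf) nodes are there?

Tree built from: [31, 17, 7, 28, 34]
Tree (level-order array): [31, 17, 34, 7, 28]
Rule: An internal node has at least one child.
Per-node child counts:
  node 31: 2 child(ren)
  node 17: 2 child(ren)
  node 7: 0 child(ren)
  node 28: 0 child(ren)
  node 34: 0 child(ren)
Matching nodes: [31, 17]
Count of internal (non-leaf) nodes: 2


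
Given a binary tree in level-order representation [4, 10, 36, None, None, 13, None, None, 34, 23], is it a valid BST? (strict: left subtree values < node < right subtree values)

Level-order array: [4, 10, 36, None, None, 13, None, None, 34, 23]
Validate using subtree bounds (lo, hi): at each node, require lo < value < hi,
then recurse left with hi=value and right with lo=value.
Preorder trace (stopping at first violation):
  at node 4 with bounds (-inf, +inf): OK
  at node 10 with bounds (-inf, 4): VIOLATION
Node 10 violates its bound: not (-inf < 10 < 4).
Result: Not a valid BST


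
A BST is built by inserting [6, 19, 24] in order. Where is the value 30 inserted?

Starting tree (level order): [6, None, 19, None, 24]
Insertion path: 6 -> 19 -> 24
Result: insert 30 as right child of 24
Final tree (level order): [6, None, 19, None, 24, None, 30]


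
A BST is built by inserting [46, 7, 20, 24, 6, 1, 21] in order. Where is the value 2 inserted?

Starting tree (level order): [46, 7, None, 6, 20, 1, None, None, 24, None, None, 21]
Insertion path: 46 -> 7 -> 6 -> 1
Result: insert 2 as right child of 1
Final tree (level order): [46, 7, None, 6, 20, 1, None, None, 24, None, 2, 21]


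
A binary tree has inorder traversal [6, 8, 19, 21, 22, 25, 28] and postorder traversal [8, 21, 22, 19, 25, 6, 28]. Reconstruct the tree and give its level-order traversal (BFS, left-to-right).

Inorder:   [6, 8, 19, 21, 22, 25, 28]
Postorder: [8, 21, 22, 19, 25, 6, 28]
Algorithm: postorder visits root last, so walk postorder right-to-left;
each value is the root of the current inorder slice — split it at that
value, recurse on the right subtree first, then the left.
Recursive splits:
  root=28; inorder splits into left=[6, 8, 19, 21, 22, 25], right=[]
  root=6; inorder splits into left=[], right=[8, 19, 21, 22, 25]
  root=25; inorder splits into left=[8, 19, 21, 22], right=[]
  root=19; inorder splits into left=[8], right=[21, 22]
  root=22; inorder splits into left=[21], right=[]
  root=21; inorder splits into left=[], right=[]
  root=8; inorder splits into left=[], right=[]
Reconstructed level-order: [28, 6, 25, 19, 8, 22, 21]


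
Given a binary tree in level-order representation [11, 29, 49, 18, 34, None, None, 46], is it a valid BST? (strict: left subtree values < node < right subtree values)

Level-order array: [11, 29, 49, 18, 34, None, None, 46]
Validate using subtree bounds (lo, hi): at each node, require lo < value < hi,
then recurse left with hi=value and right with lo=value.
Preorder trace (stopping at first violation):
  at node 11 with bounds (-inf, +inf): OK
  at node 29 with bounds (-inf, 11): VIOLATION
Node 29 violates its bound: not (-inf < 29 < 11).
Result: Not a valid BST


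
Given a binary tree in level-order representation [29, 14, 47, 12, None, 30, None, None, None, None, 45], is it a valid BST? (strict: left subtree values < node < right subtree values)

Level-order array: [29, 14, 47, 12, None, 30, None, None, None, None, 45]
Validate using subtree bounds (lo, hi): at each node, require lo < value < hi,
then recurse left with hi=value and right with lo=value.
Preorder trace (stopping at first violation):
  at node 29 with bounds (-inf, +inf): OK
  at node 14 with bounds (-inf, 29): OK
  at node 12 with bounds (-inf, 14): OK
  at node 47 with bounds (29, +inf): OK
  at node 30 with bounds (29, 47): OK
  at node 45 with bounds (30, 47): OK
No violation found at any node.
Result: Valid BST


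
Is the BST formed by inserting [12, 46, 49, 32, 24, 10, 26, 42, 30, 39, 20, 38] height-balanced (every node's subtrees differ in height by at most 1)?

Tree (level-order array): [12, 10, 46, None, None, 32, 49, 24, 42, None, None, 20, 26, 39, None, None, None, None, 30, 38]
Definition: a tree is height-balanced if, at every node, |h(left) - h(right)| <= 1 (empty subtree has height -1).
Bottom-up per-node check:
  node 10: h_left=-1, h_right=-1, diff=0 [OK], height=0
  node 20: h_left=-1, h_right=-1, diff=0 [OK], height=0
  node 30: h_left=-1, h_right=-1, diff=0 [OK], height=0
  node 26: h_left=-1, h_right=0, diff=1 [OK], height=1
  node 24: h_left=0, h_right=1, diff=1 [OK], height=2
  node 38: h_left=-1, h_right=-1, diff=0 [OK], height=0
  node 39: h_left=0, h_right=-1, diff=1 [OK], height=1
  node 42: h_left=1, h_right=-1, diff=2 [FAIL (|1--1|=2 > 1)], height=2
  node 32: h_left=2, h_right=2, diff=0 [OK], height=3
  node 49: h_left=-1, h_right=-1, diff=0 [OK], height=0
  node 46: h_left=3, h_right=0, diff=3 [FAIL (|3-0|=3 > 1)], height=4
  node 12: h_left=0, h_right=4, diff=4 [FAIL (|0-4|=4 > 1)], height=5
Node 42 violates the condition: |1 - -1| = 2 > 1.
Result: Not balanced
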